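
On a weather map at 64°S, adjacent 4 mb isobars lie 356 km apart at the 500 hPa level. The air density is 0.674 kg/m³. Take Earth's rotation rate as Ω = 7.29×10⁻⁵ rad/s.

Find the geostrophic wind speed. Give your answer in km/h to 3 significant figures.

45.8 km/h

Coriolis parameter at 64°S:
f = 2Ω sin φ = 2 × 7.29×10⁻⁵ × sin 64° = 1.31×10⁻⁴ s⁻¹
Pressure gradient: |∂P/∂n| = 400 Pa / 356000 m = 1.12×10⁻³ Pa/m
Geostrophic balance (pressure-gradient force = Coriolis force):
V_g = (1/(fρ)) |∂P/∂n| = 1.12×10⁻³ / (1.31×10⁻⁴ × 0.674) = 12.7 m/s
Converting: 12.7 m/s × 3.6 = 45.8 km/h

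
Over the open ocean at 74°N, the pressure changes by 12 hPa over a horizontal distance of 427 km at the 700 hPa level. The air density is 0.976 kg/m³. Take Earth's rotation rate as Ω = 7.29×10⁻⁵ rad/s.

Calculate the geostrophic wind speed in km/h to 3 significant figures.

Coriolis parameter at 74°N:
f = 2Ω sin φ = 2 × 7.29×10⁻⁵ × sin 74° = 1.40×10⁻⁴ s⁻¹
Pressure gradient: |∂P/∂n| = 1200 Pa / 427000 m = 2.81×10⁻³ Pa/m
Geostrophic balance (pressure-gradient force = Coriolis force):
V_g = (1/(fρ)) |∂P/∂n| = 2.81×10⁻³ / (1.40×10⁻⁴ × 0.976) = 20.5 m/s
Converting: 20.5 m/s × 3.6 = 74.0 km/h

74.0 km/h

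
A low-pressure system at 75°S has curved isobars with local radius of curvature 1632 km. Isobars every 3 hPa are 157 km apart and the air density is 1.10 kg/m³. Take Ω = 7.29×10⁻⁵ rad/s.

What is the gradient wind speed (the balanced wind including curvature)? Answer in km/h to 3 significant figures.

42.2 km/h

Coriolis parameter at 75°S:
f = 2Ω sin φ = 2 × 7.29×10⁻⁵ × sin 75° = 1.41×10⁻⁴ s⁻¹
Pressure gradient: |∂P/∂n| = 300 Pa / 157000 m = 1.91×10⁻³ Pa/m
Geostrophic speed: V_g = |∂P/∂n|/(fρ) = 1.91×10⁻³/(1.41×10⁻⁴ × 1.10) = 12.3 m/s
Around a low, centrifugal force acts outward with Coriolis, so pressure-gradient force balances both:
(1/ρ)|∂P/∂n| = fV + V²/R  →  V² + fR·V − fR·V_g = 0
With fR = 1.41×10⁻⁴ × 1632×10³ m = 230 m/s:
V = [−fR + √((fR)² + 4 fR V_g)]/2 = [−230 + √(230² + 4×230×12.3)]/2 = 11.7 m/s
Subgeostrophic (V < V_g = 12.3 m/s), as expected around a low.
Converting: 11.7 m/s × 3.6 = 42.2 km/h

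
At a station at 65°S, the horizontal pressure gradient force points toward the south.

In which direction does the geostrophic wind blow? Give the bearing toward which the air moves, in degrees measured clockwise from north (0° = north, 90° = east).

The pressure-gradient force points toward the south (bearing 180°).
Geostrophic balance: in the Southern Hemisphere the Coriolis force deflects motion to the left, so the geostrophic wind blows 90° to the left of the pressure-gradient force (low pressure on the right).
Rotating 180° by 90° counterclockwise gives 090° — the wind blows toward the east.

090°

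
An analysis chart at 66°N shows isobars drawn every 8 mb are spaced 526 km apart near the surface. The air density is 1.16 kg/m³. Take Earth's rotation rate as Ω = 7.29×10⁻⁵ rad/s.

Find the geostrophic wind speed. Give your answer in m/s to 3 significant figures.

9.84 m/s

Coriolis parameter at 66°N:
f = 2Ω sin φ = 2 × 7.29×10⁻⁵ × sin 66° = 1.33×10⁻⁴ s⁻¹
Pressure gradient: |∂P/∂n| = 800 Pa / 526000 m = 1.52×10⁻³ Pa/m
Geostrophic balance (pressure-gradient force = Coriolis force):
V_g = (1/(fρ)) |∂P/∂n| = 1.52×10⁻³ / (1.33×10⁻⁴ × 1.16) = 9.84 m/s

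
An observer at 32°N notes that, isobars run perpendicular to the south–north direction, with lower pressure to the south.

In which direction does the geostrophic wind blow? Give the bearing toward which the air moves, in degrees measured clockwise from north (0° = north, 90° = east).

The pressure-gradient force points toward the south (bearing 180°).
Geostrophic balance: in the Northern Hemisphere the Coriolis force deflects motion to the right, so the geostrophic wind blows 90° to the right of the pressure-gradient force (low pressure on the left).
Rotating 180° by 90° clockwise gives 270° — the wind blows toward the west.

270°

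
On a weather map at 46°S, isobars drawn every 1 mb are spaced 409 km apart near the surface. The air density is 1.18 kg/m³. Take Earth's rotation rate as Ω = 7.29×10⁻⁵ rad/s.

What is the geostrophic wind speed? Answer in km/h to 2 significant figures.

7.1 km/h

Coriolis parameter at 46°S:
f = 2Ω sin φ = 2 × 7.29×10⁻⁵ × sin 46° = 1.05×10⁻⁴ s⁻¹
Pressure gradient: |∂P/∂n| = 100 Pa / 409000 m = 2.44×10⁻⁴ Pa/m
Geostrophic balance (pressure-gradient force = Coriolis force):
V_g = (1/(fρ)) |∂P/∂n| = 2.44×10⁻⁴ / (1.05×10⁻⁴ × 1.18) = 1.98 m/s
Converting: 1.98 m/s × 3.6 = 7.1 km/h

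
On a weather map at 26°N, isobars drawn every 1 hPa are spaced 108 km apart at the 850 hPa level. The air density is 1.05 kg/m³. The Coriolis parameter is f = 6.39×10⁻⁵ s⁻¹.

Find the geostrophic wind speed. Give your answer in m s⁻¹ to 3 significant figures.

13.8 m s⁻¹

Pressure gradient: |∂P/∂n| = 100 Pa / 108000 m = 9.26×10⁻⁴ Pa/m
Geostrophic balance (pressure-gradient force = Coriolis force):
V_g = (1/(fρ)) |∂P/∂n| = 9.26×10⁻⁴ / (6.39×10⁻⁵ × 1.05) = 13.8 m/s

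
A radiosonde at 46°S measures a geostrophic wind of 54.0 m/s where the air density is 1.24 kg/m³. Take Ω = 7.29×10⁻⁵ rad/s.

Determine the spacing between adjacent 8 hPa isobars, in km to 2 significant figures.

110 km

Coriolis parameter at 46°S:
f = 2Ω sin φ = 2 × 7.29×10⁻⁵ × sin 46° = 1.05×10⁻⁴ s⁻¹
Geostrophic balance rearranged: |∂P/∂n| = f ρ V_g
|∂P/∂n| = 1.05×10⁻⁴ × 1.24 × 54.0 = 7.02×10⁻³ Pa/m
Isobar spacing: Δn = ΔP/|∂P/∂n| = 800 Pa / 7.02×10⁻³ Pa/m = 113916 m ≈ 110 km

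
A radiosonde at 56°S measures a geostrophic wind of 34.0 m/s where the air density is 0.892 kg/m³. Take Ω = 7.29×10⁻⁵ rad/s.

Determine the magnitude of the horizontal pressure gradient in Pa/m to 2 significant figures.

3.7×10⁻³ Pa/m

Coriolis parameter at 56°S:
f = 2Ω sin φ = 2 × 7.29×10⁻⁵ × sin 56° = 1.21×10⁻⁴ s⁻¹
Geostrophic balance rearranged: |∂P/∂n| = f ρ V_g
|∂P/∂n| = 1.21×10⁻⁴ × 0.892 × 34.0 = 3.67×10⁻³ Pa/m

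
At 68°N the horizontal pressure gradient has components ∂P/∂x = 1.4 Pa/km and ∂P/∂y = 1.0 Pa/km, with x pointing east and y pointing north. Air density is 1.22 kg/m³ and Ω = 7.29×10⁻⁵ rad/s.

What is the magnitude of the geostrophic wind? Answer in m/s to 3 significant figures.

Coriolis parameter at 68°N:
f = 2Ω sin φ = 2 × 7.29×10⁻⁵ × sin 68° = 1.35×10⁻⁴ s⁻¹
Component geostrophic relations (x east, y north):
u_g = −(1/(fρ)) ∂P/∂y,  v_g = (1/(fρ)) ∂P/∂x
u_g = −(1.0×10⁻³)/(1.35×10⁻⁴ × 1.22) = −6.06 m/s;  v_g = (1.4×10⁻³)/(1.35×10⁻⁴ × 1.22) = 8.49 m/s
|V_g| = √(u_g² + v_g²) = 10.4 m/s

10.4 m/s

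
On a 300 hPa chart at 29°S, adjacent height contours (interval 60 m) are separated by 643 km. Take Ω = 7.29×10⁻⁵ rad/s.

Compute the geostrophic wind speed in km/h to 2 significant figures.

Coriolis parameter at 29°S:
f = 2Ω sin φ = 2 × 7.29×10⁻⁵ × sin 29° = 7.07×10⁻⁵ s⁻¹
Height gradient: |∂Z/∂n| = 60 m / 643000 m = 9.33×10⁻⁵
On a pressure surface, geostrophic balance gives V_g = (g/f)|∂Z/∂n|:
V_g = 9.81 × 9.33×10⁻⁵ / 7.07×10⁻⁵ = 13.0 m/s
Converting: 13.0 m/s × 3.6 = 47 km/h

47 km/h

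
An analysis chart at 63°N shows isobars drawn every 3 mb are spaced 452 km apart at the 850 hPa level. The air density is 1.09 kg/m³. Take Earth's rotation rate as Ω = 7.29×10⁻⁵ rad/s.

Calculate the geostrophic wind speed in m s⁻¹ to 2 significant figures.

4.7 m s⁻¹

Coriolis parameter at 63°N:
f = 2Ω sin φ = 2 × 7.29×10⁻⁵ × sin 63° = 1.30×10⁻⁴ s⁻¹
Pressure gradient: |∂P/∂n| = 300 Pa / 452000 m = 6.64×10⁻⁴ Pa/m
Geostrophic balance (pressure-gradient force = Coriolis force):
V_g = (1/(fρ)) |∂P/∂n| = 6.64×10⁻⁴ / (1.30×10⁻⁴ × 1.09) = 4.69 m/s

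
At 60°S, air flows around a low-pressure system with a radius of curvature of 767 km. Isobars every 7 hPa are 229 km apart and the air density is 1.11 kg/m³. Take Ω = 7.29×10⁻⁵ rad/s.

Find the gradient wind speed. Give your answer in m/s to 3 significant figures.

18.3 m/s

Coriolis parameter at 60°S:
f = 2Ω sin φ = 2 × 7.29×10⁻⁵ × sin 60° = 1.26×10⁻⁴ s⁻¹
Pressure gradient: |∂P/∂n| = 700 Pa / 229000 m = 3.06×10⁻³ Pa/m
Geostrophic speed: V_g = |∂P/∂n|/(fρ) = 3.06×10⁻³/(1.26×10⁻⁴ × 1.11) = 21.8 m/s
Around a low, centrifugal force acts outward with Coriolis, so pressure-gradient force balances both:
(1/ρ)|∂P/∂n| = fV + V²/R  →  V² + fR·V − fR·V_g = 0
With fR = 1.26×10⁻⁴ × 767×10³ m = 96.8 m/s:
V = [−fR + √((fR)² + 4 fR V_g)]/2 = [−96.8 + √(96.8² + 4×96.8×21.8)]/2 = 18.3 m/s
Subgeostrophic (V < V_g = 21.8 m/s), as expected around a low.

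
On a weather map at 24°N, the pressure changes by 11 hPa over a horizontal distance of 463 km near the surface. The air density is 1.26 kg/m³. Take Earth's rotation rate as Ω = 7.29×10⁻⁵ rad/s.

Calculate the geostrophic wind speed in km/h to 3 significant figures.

114 km/h

Coriolis parameter at 24°N:
f = 2Ω sin φ = 2 × 7.29×10⁻⁵ × sin 24° = 5.93×10⁻⁵ s⁻¹
Pressure gradient: |∂P/∂n| = 1100 Pa / 463000 m = 2.38×10⁻³ Pa/m
Geostrophic balance (pressure-gradient force = Coriolis force):
V_g = (1/(fρ)) |∂P/∂n| = 2.38×10⁻³ / (5.93×10⁻⁵ × 1.26) = 31.8 m/s
Converting: 31.8 m/s × 3.6 = 114 km/h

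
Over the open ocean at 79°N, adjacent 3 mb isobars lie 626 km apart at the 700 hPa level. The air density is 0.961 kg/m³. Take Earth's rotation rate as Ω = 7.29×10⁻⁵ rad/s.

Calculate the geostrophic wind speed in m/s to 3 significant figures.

Coriolis parameter at 79°N:
f = 2Ω sin φ = 2 × 7.29×10⁻⁵ × sin 79° = 1.43×10⁻⁴ s⁻¹
Pressure gradient: |∂P/∂n| = 300 Pa / 626000 m = 4.79×10⁻⁴ Pa/m
Geostrophic balance (pressure-gradient force = Coriolis force):
V_g = (1/(fρ)) |∂P/∂n| = 4.79×10⁻⁴ / (1.43×10⁻⁴ × 0.961) = 3.48 m/s

3.48 m/s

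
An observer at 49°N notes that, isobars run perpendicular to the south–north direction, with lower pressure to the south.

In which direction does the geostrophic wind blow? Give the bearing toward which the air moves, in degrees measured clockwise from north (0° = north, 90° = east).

The pressure-gradient force points toward the south (bearing 180°).
Geostrophic balance: in the Northern Hemisphere the Coriolis force deflects motion to the right, so the geostrophic wind blows 90° to the right of the pressure-gradient force (low pressure on the left).
Rotating 180° by 90° clockwise gives 270° — the wind blows toward the west.

270°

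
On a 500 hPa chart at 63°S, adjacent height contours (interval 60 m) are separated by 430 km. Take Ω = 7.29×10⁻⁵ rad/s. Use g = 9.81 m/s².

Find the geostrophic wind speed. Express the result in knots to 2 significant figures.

20 knots

Coriolis parameter at 63°S:
f = 2Ω sin φ = 2 × 7.29×10⁻⁵ × sin 63° = 1.30×10⁻⁴ s⁻¹
Height gradient: |∂Z/∂n| = 60 m / 430000 m = 1.40×10⁻⁴
On a pressure surface, geostrophic balance gives V_g = (g/f)|∂Z/∂n|:
V_g = 9.81 × 1.40×10⁻⁴ / 1.30×10⁻⁴ = 10.5 m/s
Converting: 10.5 m/s × 1.944 = 20 knots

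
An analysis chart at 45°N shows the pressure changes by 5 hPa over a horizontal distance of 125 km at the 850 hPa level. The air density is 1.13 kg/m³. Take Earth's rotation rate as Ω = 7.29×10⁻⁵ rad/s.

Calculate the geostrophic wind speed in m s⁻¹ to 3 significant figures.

34.3 m s⁻¹

Coriolis parameter at 45°N:
f = 2Ω sin φ = 2 × 7.29×10⁻⁵ × sin 45° = 1.03×10⁻⁴ s⁻¹
Pressure gradient: |∂P/∂n| = 500 Pa / 125000 m = 4.00×10⁻³ Pa/m
Geostrophic balance (pressure-gradient force = Coriolis force):
V_g = (1/(fρ)) |∂P/∂n| = 4.00×10⁻³ / (1.03×10⁻⁴ × 1.13) = 34.3 m/s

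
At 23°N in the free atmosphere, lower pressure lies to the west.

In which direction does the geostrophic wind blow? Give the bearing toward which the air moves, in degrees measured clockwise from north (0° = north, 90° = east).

000°

The pressure-gradient force points toward the west (bearing 270°).
Geostrophic balance: in the Northern Hemisphere the Coriolis force deflects motion to the right, so the geostrophic wind blows 90° to the right of the pressure-gradient force (low pressure on the left).
Rotating 270° by 90° clockwise gives 000° — the wind blows toward the north.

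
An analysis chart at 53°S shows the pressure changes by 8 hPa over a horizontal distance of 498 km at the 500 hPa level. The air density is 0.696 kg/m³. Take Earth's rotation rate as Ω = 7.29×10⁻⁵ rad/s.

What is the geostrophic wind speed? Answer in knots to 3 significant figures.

38.5 knots

Coriolis parameter at 53°S:
f = 2Ω sin φ = 2 × 7.29×10⁻⁵ × sin 53° = 1.16×10⁻⁴ s⁻¹
Pressure gradient: |∂P/∂n| = 800 Pa / 498000 m = 1.61×10⁻³ Pa/m
Geostrophic balance (pressure-gradient force = Coriolis force):
V_g = (1/(fρ)) |∂P/∂n| = 1.61×10⁻³ / (1.16×10⁻⁴ × 0.696) = 19.8 m/s
Converting: 19.8 m/s × 1.944 = 38.5 knots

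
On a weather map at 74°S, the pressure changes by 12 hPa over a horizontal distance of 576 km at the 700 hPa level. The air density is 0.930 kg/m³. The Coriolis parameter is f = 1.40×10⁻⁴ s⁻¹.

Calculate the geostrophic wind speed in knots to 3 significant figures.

Pressure gradient: |∂P/∂n| = 1200 Pa / 576000 m = 2.08×10⁻³ Pa/m
Geostrophic balance (pressure-gradient force = Coriolis force):
V_g = (1/(fρ)) |∂P/∂n| = 2.08×10⁻³ / (1.40×10⁻⁴ × 0.930) = 16.0 m/s
Converting: 16.0 m/s × 1.944 = 31.1 knots

31.1 knots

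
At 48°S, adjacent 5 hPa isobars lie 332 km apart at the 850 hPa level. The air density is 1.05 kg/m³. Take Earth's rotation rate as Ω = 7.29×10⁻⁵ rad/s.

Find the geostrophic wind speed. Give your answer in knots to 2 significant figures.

26 knots

Coriolis parameter at 48°S:
f = 2Ω sin φ = 2 × 7.29×10⁻⁵ × sin 48° = 1.08×10⁻⁴ s⁻¹
Pressure gradient: |∂P/∂n| = 500 Pa / 332000 m = 1.51×10⁻³ Pa/m
Geostrophic balance (pressure-gradient force = Coriolis force):
V_g = (1/(fρ)) |∂P/∂n| = 1.51×10⁻³ / (1.08×10⁻⁴ × 1.05) = 13.2 m/s
Converting: 13.2 m/s × 1.944 = 26 knots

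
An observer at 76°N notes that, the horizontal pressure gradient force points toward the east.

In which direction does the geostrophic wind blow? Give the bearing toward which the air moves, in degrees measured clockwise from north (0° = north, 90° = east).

180°

The pressure-gradient force points toward the east (bearing 090°).
Geostrophic balance: in the Northern Hemisphere the Coriolis force deflects motion to the right, so the geostrophic wind blows 90° to the right of the pressure-gradient force (low pressure on the left).
Rotating 090° by 90° clockwise gives 180° — the wind blows toward the south.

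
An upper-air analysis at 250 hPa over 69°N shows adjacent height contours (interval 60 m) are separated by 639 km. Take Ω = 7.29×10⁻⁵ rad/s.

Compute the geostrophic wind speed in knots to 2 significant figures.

Coriolis parameter at 69°N:
f = 2Ω sin φ = 2 × 7.29×10⁻⁵ × sin 69° = 1.36×10⁻⁴ s⁻¹
Height gradient: |∂Z/∂n| = 60 m / 639000 m = 9.39×10⁻⁵
On a pressure surface, geostrophic balance gives V_g = (g/f)|∂Z/∂n|:
V_g = 9.81 × 9.39×10⁻⁵ / 1.36×10⁻⁴ = 6.77 m/s
Converting: 6.77 m/s × 1.944 = 13 knots

13 knots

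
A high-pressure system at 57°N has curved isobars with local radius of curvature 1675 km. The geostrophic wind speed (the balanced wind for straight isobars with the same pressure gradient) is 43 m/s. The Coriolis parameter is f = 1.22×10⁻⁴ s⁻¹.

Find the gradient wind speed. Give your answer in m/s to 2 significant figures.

Around a high, pressure-gradient force acts outward with centrifugal, so Coriolis balances both:
fV = (1/ρ)|∂P/∂n| + V²/R  →  V² − fR·V + fR·V_g = 0
With fR = 1.22×10⁻⁴ × 1675×10³ m = 204 m/s:
V = [fR − √((fR)² − 4 fR V_g)]/2 = [204 − √(204² − 4×204×43)]/2 = 61.5 m/s
Supergeostrophic (V > V_g = 43 m/s), as expected around a high.

62 m/s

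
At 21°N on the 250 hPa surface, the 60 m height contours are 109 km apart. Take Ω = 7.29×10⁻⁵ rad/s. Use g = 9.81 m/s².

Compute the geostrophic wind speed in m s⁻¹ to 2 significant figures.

Coriolis parameter at 21°N:
f = 2Ω sin φ = 2 × 7.29×10⁻⁵ × sin 21° = 5.23×10⁻⁵ s⁻¹
Height gradient: |∂Z/∂n| = 60 m / 109000 m = 5.50×10⁻⁴
On a pressure surface, geostrophic balance gives V_g = (g/f)|∂Z/∂n|:
V_g = 9.81 × 5.50×10⁻⁴ / 5.23×10⁻⁵ = 103 m/s

100 m s⁻¹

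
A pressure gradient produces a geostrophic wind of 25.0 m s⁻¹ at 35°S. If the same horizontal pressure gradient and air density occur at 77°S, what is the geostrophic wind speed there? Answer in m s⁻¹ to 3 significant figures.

With the same pressure gradient and density, V_g ∝ 1/f ∝ 1/sin φ.
V₂ = V₁ · sin φ₁ / sin φ₂ = 25.0 × sin 35° / sin 77°
V₂ = 25.0 × 0.5736/0.9744 = 14.7 m s⁻¹

14.7 m s⁻¹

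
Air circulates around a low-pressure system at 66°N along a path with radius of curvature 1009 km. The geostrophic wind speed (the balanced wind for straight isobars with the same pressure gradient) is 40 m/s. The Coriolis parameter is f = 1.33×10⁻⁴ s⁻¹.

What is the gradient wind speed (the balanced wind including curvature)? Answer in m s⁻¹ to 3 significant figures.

32.2 m s⁻¹

Around a low, centrifugal force acts outward with Coriolis, so pressure-gradient force balances both:
(1/ρ)|∂P/∂n| = fV + V²/R  →  V² + fR·V − fR·V_g = 0
With fR = 1.33×10⁻⁴ × 1009×10³ m = 134 m/s:
V = [−fR + √((fR)² + 4 fR V_g)]/2 = [−134 + √(134² + 4×134×40)]/2 = 32.2 m/s
Subgeostrophic (V < V_g = 40 m/s), as expected around a low.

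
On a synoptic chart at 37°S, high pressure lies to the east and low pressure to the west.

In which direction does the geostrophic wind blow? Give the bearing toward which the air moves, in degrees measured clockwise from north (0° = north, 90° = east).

180°

The pressure-gradient force points toward the west (bearing 270°).
Geostrophic balance: in the Southern Hemisphere the Coriolis force deflects motion to the left, so the geostrophic wind blows 90° to the left of the pressure-gradient force (low pressure on the right).
Rotating 270° by 90° counterclockwise gives 180° — the wind blows toward the south.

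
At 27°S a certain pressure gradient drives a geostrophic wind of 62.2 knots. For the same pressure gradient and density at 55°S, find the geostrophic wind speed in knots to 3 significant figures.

With the same pressure gradient and density, V_g ∝ 1/f ∝ 1/sin φ.
V₂ = V₁ · sin φ₁ / sin φ₂ = 62.2 × sin 27° / sin 55°
V₂ = 62.2 × 0.4540/0.8192 = 34.5 knots

34.5 knots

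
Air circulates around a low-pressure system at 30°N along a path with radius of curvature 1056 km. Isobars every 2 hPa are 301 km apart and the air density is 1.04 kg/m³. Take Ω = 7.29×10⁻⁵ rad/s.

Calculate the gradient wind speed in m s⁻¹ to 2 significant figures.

7.9 m s⁻¹

Coriolis parameter at 30°N:
f = 2Ω sin φ = 2 × 7.29×10⁻⁵ × sin 30° = 7.29×10⁻⁵ s⁻¹
Pressure gradient: |∂P/∂n| = 200 Pa / 301000 m = 6.64×10⁻⁴ Pa/m
Geostrophic speed: V_g = |∂P/∂n|/(fρ) = 6.64×10⁻⁴/(7.29×10⁻⁵ × 1.04) = 8.76 m/s
Around a low, centrifugal force acts outward with Coriolis, so pressure-gradient force balances both:
(1/ρ)|∂P/∂n| = fV + V²/R  →  V² + fR·V − fR·V_g = 0
With fR = 7.29×10⁻⁵ × 1056×10³ m = 77.0 m/s:
V = [−fR + √((fR)² + 4 fR V_g)]/2 = [−77.0 + √(77.0² + 4×77.0×8.76)]/2 = 7.94 m/s
Subgeostrophic (V < V_g = 8.76 m/s), as expected around a low.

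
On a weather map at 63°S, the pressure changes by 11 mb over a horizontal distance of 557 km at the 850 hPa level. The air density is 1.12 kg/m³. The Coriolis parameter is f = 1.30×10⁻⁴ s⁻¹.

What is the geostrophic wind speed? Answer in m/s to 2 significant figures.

14 m/s

Pressure gradient: |∂P/∂n| = 1100 Pa / 557000 m = 1.97×10⁻³ Pa/m
Geostrophic balance (pressure-gradient force = Coriolis force):
V_g = (1/(fρ)) |∂P/∂n| = 1.97×10⁻³ / (1.30×10⁻⁴ × 1.12) = 13.6 m/s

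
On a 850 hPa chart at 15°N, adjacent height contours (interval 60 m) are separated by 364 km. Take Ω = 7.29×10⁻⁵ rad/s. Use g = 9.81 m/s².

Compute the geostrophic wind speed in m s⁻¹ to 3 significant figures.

42.9 m s⁻¹

Coriolis parameter at 15°N:
f = 2Ω sin φ = 2 × 7.29×10⁻⁵ × sin 15° = 3.77×10⁻⁵ s⁻¹
Height gradient: |∂Z/∂n| = 60 m / 364000 m = 1.65×10⁻⁴
On a pressure surface, geostrophic balance gives V_g = (g/f)|∂Z/∂n|:
V_g = 9.81 × 1.65×10⁻⁴ / 3.77×10⁻⁵ = 42.9 m/s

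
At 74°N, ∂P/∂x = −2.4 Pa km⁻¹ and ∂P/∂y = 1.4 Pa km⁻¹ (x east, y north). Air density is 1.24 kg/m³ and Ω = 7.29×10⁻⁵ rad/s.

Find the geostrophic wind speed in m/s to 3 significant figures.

Coriolis parameter at 74°N:
f = 2Ω sin φ = 2 × 7.29×10⁻⁵ × sin 74° = 1.40×10⁻⁴ s⁻¹
Component geostrophic relations (x east, y north):
u_g = −(1/(fρ)) ∂P/∂y,  v_g = (1/(fρ)) ∂P/∂x
u_g = −(1.4×10⁻³)/(1.40×10⁻⁴ × 1.24) = −8.06 m/s;  v_g = (−2.4×10⁻³)/(1.40×10⁻⁴ × 1.24) = −13.8 m/s
|V_g| = √(u_g² + v_g²) = 16.0 m/s

16.0 m/s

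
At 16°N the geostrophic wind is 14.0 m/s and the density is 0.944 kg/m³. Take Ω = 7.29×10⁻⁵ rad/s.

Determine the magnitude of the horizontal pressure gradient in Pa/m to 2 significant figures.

5.3×10⁻⁴ Pa/m

Coriolis parameter at 16°N:
f = 2Ω sin φ = 2 × 7.29×10⁻⁵ × sin 16° = 4.02×10⁻⁵ s⁻¹
Geostrophic balance rearranged: |∂P/∂n| = f ρ V_g
|∂P/∂n| = 4.02×10⁻⁵ × 0.944 × 14.0 = 5.31×10⁻⁴ Pa/m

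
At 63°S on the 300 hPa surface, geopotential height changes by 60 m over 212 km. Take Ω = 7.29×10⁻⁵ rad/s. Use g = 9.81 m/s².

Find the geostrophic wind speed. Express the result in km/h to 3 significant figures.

Coriolis parameter at 63°S:
f = 2Ω sin φ = 2 × 7.29×10⁻⁵ × sin 63° = 1.30×10⁻⁴ s⁻¹
Height gradient: |∂Z/∂n| = 60 m / 212000 m = 2.83×10⁻⁴
On a pressure surface, geostrophic balance gives V_g = (g/f)|∂Z/∂n|:
V_g = 9.81 × 2.83×10⁻⁴ / 1.30×10⁻⁴ = 21.4 m/s
Converting: 21.4 m/s × 3.6 = 76.9 km/h

76.9 km/h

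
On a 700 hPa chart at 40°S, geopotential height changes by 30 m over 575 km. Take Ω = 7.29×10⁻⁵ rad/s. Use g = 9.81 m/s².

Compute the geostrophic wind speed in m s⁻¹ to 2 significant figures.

Coriolis parameter at 40°S:
f = 2Ω sin φ = 2 × 7.29×10⁻⁵ × sin 40° = 9.37×10⁻⁵ s⁻¹
Height gradient: |∂Z/∂n| = 30 m / 575000 m = 5.22×10⁻⁵
On a pressure surface, geostrophic balance gives V_g = (g/f)|∂Z/∂n|:
V_g = 9.81 × 5.22×10⁻⁵ / 9.37×10⁻⁵ = 5.46 m/s

5.5 m s⁻¹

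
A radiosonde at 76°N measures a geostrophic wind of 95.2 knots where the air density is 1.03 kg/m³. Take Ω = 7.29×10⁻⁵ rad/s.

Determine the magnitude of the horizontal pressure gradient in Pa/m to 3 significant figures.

Coriolis parameter at 76°N:
f = 2Ω sin φ = 2 × 7.29×10⁻⁵ × sin 76° = 1.41×10⁻⁴ s⁻¹
Wind speed in SI: 95.2 knots = 49.0 m/s
Geostrophic balance rearranged: |∂P/∂n| = f ρ V_g
|∂P/∂n| = 1.41×10⁻⁴ × 1.03 × 49.0 = 7.14×10⁻³ Pa/m

7.14×10⁻³ Pa/m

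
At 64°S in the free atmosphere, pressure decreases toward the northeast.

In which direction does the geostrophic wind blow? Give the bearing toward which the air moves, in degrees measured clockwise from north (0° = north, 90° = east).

315°

The pressure-gradient force points toward the northeast (bearing 045°).
Geostrophic balance: in the Southern Hemisphere the Coriolis force deflects motion to the left, so the geostrophic wind blows 90° to the left of the pressure-gradient force (low pressure on the right).
Rotating 045° by 90° counterclockwise gives 315° — the wind blows toward the northwest.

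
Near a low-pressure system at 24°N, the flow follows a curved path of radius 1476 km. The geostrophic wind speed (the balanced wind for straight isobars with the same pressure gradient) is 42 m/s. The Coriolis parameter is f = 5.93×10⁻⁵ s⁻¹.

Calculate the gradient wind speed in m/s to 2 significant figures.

31 m/s

Around a low, centrifugal force acts outward with Coriolis, so pressure-gradient force balances both:
(1/ρ)|∂P/∂n| = fV + V²/R  →  V² + fR·V − fR·V_g = 0
With fR = 5.93×10⁻⁵ × 1476×10³ m = 87.5 m/s:
V = [−fR + √((fR)² + 4 fR V_g)]/2 = [−87.5 + √(87.5² + 4×87.5×42)]/2 = 31 m/s
Subgeostrophic (V < V_g = 42 m/s), as expected around a low.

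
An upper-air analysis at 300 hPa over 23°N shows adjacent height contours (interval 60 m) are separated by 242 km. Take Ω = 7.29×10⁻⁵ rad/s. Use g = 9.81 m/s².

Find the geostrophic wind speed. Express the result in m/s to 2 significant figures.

43 m/s

Coriolis parameter at 23°N:
f = 2Ω sin φ = 2 × 7.29×10⁻⁵ × sin 23° = 5.70×10⁻⁵ s⁻¹
Height gradient: |∂Z/∂n| = 60 m / 242000 m = 2.48×10⁻⁴
On a pressure surface, geostrophic balance gives V_g = (g/f)|∂Z/∂n|:
V_g = 9.81 × 2.48×10⁻⁴ / 5.70×10⁻⁵ = 42.7 m/s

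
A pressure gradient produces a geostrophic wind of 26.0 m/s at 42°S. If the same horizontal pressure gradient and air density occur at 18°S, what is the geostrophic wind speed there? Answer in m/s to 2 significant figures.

With the same pressure gradient and density, V_g ∝ 1/f ∝ 1/sin φ.
V₂ = V₁ · sin φ₁ / sin φ₂ = 26.0 × sin 42° / sin 18°
V₂ = 26.0 × 0.6691/0.3090 = 56 m/s

56 m/s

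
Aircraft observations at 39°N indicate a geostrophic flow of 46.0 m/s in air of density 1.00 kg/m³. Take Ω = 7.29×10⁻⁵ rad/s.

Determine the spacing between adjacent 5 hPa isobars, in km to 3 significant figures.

118 km

Coriolis parameter at 39°N:
f = 2Ω sin φ = 2 × 7.29×10⁻⁵ × sin 39° = 9.18×10⁻⁵ s⁻¹
Geostrophic balance rearranged: |∂P/∂n| = f ρ V_g
|∂P/∂n| = 9.18×10⁻⁵ × 1.00 × 46.0 = 4.22×10⁻³ Pa/m
Isobar spacing: Δn = ΔP/|∂P/∂n| = 500 Pa / 4.22×10⁻³ Pa/m = 118463 m ≈ 118 km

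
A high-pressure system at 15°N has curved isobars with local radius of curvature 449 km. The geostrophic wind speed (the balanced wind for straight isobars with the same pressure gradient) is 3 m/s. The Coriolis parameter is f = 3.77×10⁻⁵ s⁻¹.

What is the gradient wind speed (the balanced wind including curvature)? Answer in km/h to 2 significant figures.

14 km/h

Around a high, pressure-gradient force acts outward with centrifugal, so Coriolis balances both:
fV = (1/ρ)|∂P/∂n| + V²/R  →  V² − fR·V + fR·V_g = 0
With fR = 3.77×10⁻⁵ × 449×10³ m = 16.9 m/s:
V = [fR − √((fR)² − 4 fR V_g)]/2 = [16.9 − √(16.9² − 4×16.9×3)]/2 = 3.9 m/s
Supergeostrophic (V > V_g = 3 m/s), as expected around a high.
Converting: 3.9 m/s × 3.6 = 14 km/h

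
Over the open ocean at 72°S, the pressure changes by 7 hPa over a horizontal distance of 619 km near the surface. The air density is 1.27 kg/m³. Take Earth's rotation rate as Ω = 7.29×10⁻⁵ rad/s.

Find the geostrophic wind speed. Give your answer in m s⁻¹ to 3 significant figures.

Coriolis parameter at 72°S:
f = 2Ω sin φ = 2 × 7.29×10⁻⁵ × sin 72° = 1.39×10⁻⁴ s⁻¹
Pressure gradient: |∂P/∂n| = 700 Pa / 619000 m = 1.13×10⁻³ Pa/m
Geostrophic balance (pressure-gradient force = Coriolis force):
V_g = (1/(fρ)) |∂P/∂n| = 1.13×10⁻³ / (1.39×10⁻⁴ × 1.27) = 6.42 m/s

6.42 m s⁻¹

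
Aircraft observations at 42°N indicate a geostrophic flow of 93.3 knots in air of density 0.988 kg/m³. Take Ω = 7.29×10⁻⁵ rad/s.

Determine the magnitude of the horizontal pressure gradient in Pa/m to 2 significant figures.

4.6×10⁻³ Pa/m

Coriolis parameter at 42°N:
f = 2Ω sin φ = 2 × 7.29×10⁻⁵ × sin 42° = 9.76×10⁻⁵ s⁻¹
Wind speed in SI: 93.3 knots = 48.0 m/s
Geostrophic balance rearranged: |∂P/∂n| = f ρ V_g
|∂P/∂n| = 9.76×10⁻⁵ × 0.988 × 48.0 = 4.63×10⁻³ Pa/m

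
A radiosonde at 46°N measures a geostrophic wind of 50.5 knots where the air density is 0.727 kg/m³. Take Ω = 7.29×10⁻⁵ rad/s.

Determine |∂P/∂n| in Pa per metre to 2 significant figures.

Coriolis parameter at 46°N:
f = 2Ω sin φ = 2 × 7.29×10⁻⁵ × sin 46° = 1.05×10⁻⁴ s⁻¹
Wind speed in SI: 50.5 knots = 26.0 m/s
Geostrophic balance rearranged: |∂P/∂n| = f ρ V_g
|∂P/∂n| = 1.05×10⁻⁴ × 0.727 × 26.0 = 1.98×10⁻³ Pa/m

2.0×10⁻³ Pa/m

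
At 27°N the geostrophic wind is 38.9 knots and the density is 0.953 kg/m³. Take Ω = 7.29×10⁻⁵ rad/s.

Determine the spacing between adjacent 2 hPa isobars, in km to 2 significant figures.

160 km

Coriolis parameter at 27°N:
f = 2Ω sin φ = 2 × 7.29×10⁻⁵ × sin 27° = 6.62×10⁻⁵ s⁻¹
Wind speed in SI: 38.9 knots = 20.0 m/s
Geostrophic balance rearranged: |∂P/∂n| = f ρ V_g
|∂P/∂n| = 6.62×10⁻⁵ × 0.953 × 20.0 = 1.26×10⁻³ Pa/m
Isobar spacing: Δn = ΔP/|∂P/∂n| = 200 Pa / 1.26×10⁻³ Pa/m = 158433 m ≈ 160 km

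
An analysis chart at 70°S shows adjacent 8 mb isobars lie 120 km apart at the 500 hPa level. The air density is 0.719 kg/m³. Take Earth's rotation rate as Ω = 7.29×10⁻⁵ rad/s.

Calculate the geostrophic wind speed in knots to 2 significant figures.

130 knots

Coriolis parameter at 70°S:
f = 2Ω sin φ = 2 × 7.29×10⁻⁵ × sin 70° = 1.37×10⁻⁴ s⁻¹
Pressure gradient: |∂P/∂n| = 800 Pa / 120000 m = 6.67×10⁻³ Pa/m
Geostrophic balance (pressure-gradient force = Coriolis force):
V_g = (1/(fρ)) |∂P/∂n| = 6.67×10⁻³ / (1.37×10⁻⁴ × 0.719) = 67.7 m/s
Converting: 67.7 m/s × 1.944 = 130 knots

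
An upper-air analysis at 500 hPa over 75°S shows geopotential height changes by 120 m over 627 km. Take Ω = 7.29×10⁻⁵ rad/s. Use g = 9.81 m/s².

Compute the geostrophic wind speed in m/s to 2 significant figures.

13 m/s

Coriolis parameter at 75°S:
f = 2Ω sin φ = 2 × 7.29×10⁻⁵ × sin 75° = 1.41×10⁻⁴ s⁻¹
Height gradient: |∂Z/∂n| = 120 m / 627000 m = 1.91×10⁻⁴
On a pressure surface, geostrophic balance gives V_g = (g/f)|∂Z/∂n|:
V_g = 9.81 × 1.91×10⁻⁴ / 1.41×10⁻⁴ = 13.3 m/s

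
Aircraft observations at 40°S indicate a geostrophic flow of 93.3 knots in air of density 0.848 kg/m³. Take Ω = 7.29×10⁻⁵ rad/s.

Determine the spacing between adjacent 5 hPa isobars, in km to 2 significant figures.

Coriolis parameter at 40°S:
f = 2Ω sin φ = 2 × 7.29×10⁻⁵ × sin 40° = 9.37×10⁻⁵ s⁻¹
Wind speed in SI: 93.3 knots = 48.0 m/s
Geostrophic balance rearranged: |∂P/∂n| = f ρ V_g
|∂P/∂n| = 9.37×10⁻⁵ × 0.848 × 48.0 = 3.81×10⁻³ Pa/m
Isobar spacing: Δn = ΔP/|∂P/∂n| = 500 Pa / 3.81×10⁻³ Pa/m = 131078 m ≈ 130 km

130 km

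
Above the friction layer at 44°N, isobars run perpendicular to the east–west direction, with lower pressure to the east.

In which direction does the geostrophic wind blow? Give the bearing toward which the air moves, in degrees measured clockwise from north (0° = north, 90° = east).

The pressure-gradient force points toward the east (bearing 090°).
Geostrophic balance: in the Northern Hemisphere the Coriolis force deflects motion to the right, so the geostrophic wind blows 90° to the right of the pressure-gradient force (low pressure on the left).
Rotating 090° by 90° clockwise gives 180° — the wind blows toward the south.

180°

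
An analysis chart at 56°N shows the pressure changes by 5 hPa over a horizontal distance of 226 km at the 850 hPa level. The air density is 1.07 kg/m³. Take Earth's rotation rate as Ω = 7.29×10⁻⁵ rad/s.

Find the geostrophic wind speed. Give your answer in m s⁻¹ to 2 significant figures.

17 m s⁻¹

Coriolis parameter at 56°N:
f = 2Ω sin φ = 2 × 7.29×10⁻⁵ × sin 56° = 1.21×10⁻⁴ s⁻¹
Pressure gradient: |∂P/∂n| = 500 Pa / 226000 m = 2.21×10⁻³ Pa/m
Geostrophic balance (pressure-gradient force = Coriolis force):
V_g = (1/(fρ)) |∂P/∂n| = 2.21×10⁻³ / (1.21×10⁻⁴ × 1.07) = 17.1 m/s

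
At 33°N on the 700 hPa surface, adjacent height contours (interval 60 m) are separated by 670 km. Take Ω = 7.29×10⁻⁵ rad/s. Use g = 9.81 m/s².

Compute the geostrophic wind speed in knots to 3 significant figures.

21.5 knots

Coriolis parameter at 33°N:
f = 2Ω sin φ = 2 × 7.29×10⁻⁵ × sin 33° = 7.94×10⁻⁵ s⁻¹
Height gradient: |∂Z/∂n| = 60 m / 670000 m = 8.96×10⁻⁵
On a pressure surface, geostrophic balance gives V_g = (g/f)|∂Z/∂n|:
V_g = 9.81 × 8.96×10⁻⁵ / 7.94×10⁻⁵ = 11.1 m/s
Converting: 11.1 m/s × 1.944 = 21.5 knots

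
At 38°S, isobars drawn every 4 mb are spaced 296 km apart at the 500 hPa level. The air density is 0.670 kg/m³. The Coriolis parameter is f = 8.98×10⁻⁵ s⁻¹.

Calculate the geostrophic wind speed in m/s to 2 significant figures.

22 m/s

Pressure gradient: |∂P/∂n| = 400 Pa / 296000 m = 1.35×10⁻³ Pa/m
Geostrophic balance (pressure-gradient force = Coriolis force):
V_g = (1/(fρ)) |∂P/∂n| = 1.35×10⁻³ / (8.98×10⁻⁵ × 0.670) = 22.5 m/s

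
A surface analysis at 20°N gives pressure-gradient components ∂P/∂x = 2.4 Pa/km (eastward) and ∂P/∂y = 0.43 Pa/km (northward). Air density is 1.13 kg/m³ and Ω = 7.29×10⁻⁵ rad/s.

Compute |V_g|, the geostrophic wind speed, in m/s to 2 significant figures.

43 m/s

Coriolis parameter at 20°N:
f = 2Ω sin φ = 2 × 7.29×10⁻⁵ × sin 20° = 4.99×10⁻⁵ s⁻¹
Component geostrophic relations (x east, y north):
u_g = −(1/(fρ)) ∂P/∂y,  v_g = (1/(fρ)) ∂P/∂x
u_g = −(0.43×10⁻³)/(4.99×10⁻⁵ × 1.13) = −7.63 m/s;  v_g = (2.4×10⁻³)/(4.99×10⁻⁵ × 1.13) = 42.6 m/s
|V_g| = √(u_g² + v_g²) = 43.3 m/s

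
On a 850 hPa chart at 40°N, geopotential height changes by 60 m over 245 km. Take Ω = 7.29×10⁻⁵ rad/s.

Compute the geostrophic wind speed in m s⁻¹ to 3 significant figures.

25.6 m s⁻¹

Coriolis parameter at 40°N:
f = 2Ω sin φ = 2 × 7.29×10⁻⁵ × sin 40° = 9.37×10⁻⁵ s⁻¹
Height gradient: |∂Z/∂n| = 60 m / 245000 m = 2.45×10⁻⁴
On a pressure surface, geostrophic balance gives V_g = (g/f)|∂Z/∂n|:
V_g = 9.81 × 2.45×10⁻⁴ / 9.37×10⁻⁵ = 25.6 m/s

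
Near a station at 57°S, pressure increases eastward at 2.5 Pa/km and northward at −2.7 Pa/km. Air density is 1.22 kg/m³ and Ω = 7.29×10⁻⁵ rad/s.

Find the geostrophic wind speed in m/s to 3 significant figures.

Coriolis parameter at 57°S:
f = 2Ω sin φ = 2 × 7.29×10⁻⁵ × sin 57° = 1.22×10⁻⁴ s⁻¹
In the Southern Hemisphere f is negative: f = −1.22×10⁻⁴ s⁻¹.
Component geostrophic relations (x east, y north):
u_g = −(1/(fρ)) ∂P/∂y,  v_g = (1/(fρ)) ∂P/∂x
u_g = −(−2.7×10⁻³)/(−1.22×10⁻⁴ × 1.22) = −18.1 m/s;  v_g = (2.5×10⁻³)/(−1.22×10⁻⁴ × 1.22) = −16.8 m/s
|V_g| = √(u_g² + v_g²) = 24.7 m/s

24.7 m/s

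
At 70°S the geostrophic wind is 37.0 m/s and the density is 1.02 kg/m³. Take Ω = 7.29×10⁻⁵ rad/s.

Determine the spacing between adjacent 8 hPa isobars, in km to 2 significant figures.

150 km

Coriolis parameter at 70°S:
f = 2Ω sin φ = 2 × 7.29×10⁻⁵ × sin 70° = 1.37×10⁻⁴ s⁻¹
Geostrophic balance rearranged: |∂P/∂n| = f ρ V_g
|∂P/∂n| = 1.37×10⁻⁴ × 1.02 × 37.0 = 5.17×10⁻³ Pa/m
Isobar spacing: Δn = ΔP/|∂P/∂n| = 800 Pa / 5.17×10⁻³ Pa/m = 154719 m ≈ 150 km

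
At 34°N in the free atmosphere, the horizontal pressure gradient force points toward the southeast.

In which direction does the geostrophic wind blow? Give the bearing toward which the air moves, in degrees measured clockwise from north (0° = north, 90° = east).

The pressure-gradient force points toward the southeast (bearing 135°).
Geostrophic balance: in the Northern Hemisphere the Coriolis force deflects motion to the right, so the geostrophic wind blows 90° to the right of the pressure-gradient force (low pressure on the left).
Rotating 135° by 90° clockwise gives 225° — the wind blows toward the southwest.

225°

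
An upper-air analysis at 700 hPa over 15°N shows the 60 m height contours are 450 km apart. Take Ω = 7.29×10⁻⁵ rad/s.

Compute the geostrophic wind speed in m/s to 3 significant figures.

34.7 m/s

Coriolis parameter at 15°N:
f = 2Ω sin φ = 2 × 7.29×10⁻⁵ × sin 15° = 3.77×10⁻⁵ s⁻¹
Height gradient: |∂Z/∂n| = 60 m / 450000 m = 1.33×10⁻⁴
On a pressure surface, geostrophic balance gives V_g = (g/f)|∂Z/∂n|:
V_g = 9.81 × 1.33×10⁻⁴ / 3.77×10⁻⁵ = 34.7 m/s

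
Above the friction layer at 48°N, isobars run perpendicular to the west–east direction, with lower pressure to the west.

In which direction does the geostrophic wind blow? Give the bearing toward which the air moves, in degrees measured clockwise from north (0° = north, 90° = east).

The pressure-gradient force points toward the west (bearing 270°).
Geostrophic balance: in the Northern Hemisphere the Coriolis force deflects motion to the right, so the geostrophic wind blows 90° to the right of the pressure-gradient force (low pressure on the left).
Rotating 270° by 90° clockwise gives 000° — the wind blows toward the north.

000°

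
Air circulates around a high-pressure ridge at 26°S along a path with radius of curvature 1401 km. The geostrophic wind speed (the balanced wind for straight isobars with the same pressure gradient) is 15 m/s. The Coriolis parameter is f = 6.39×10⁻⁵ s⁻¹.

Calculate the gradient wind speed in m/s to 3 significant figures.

Around a high, pressure-gradient force acts outward with centrifugal, so Coriolis balances both:
fV = (1/ρ)|∂P/∂n| + V²/R  →  V² − fR·V + fR·V_g = 0
With fR = 6.39×10⁻⁵ × 1401×10³ m = 89.5 m/s:
V = [fR − √((fR)² − 4 fR V_g)]/2 = [89.5 − √(89.5² − 4×89.5×15)]/2 = 19.1 m/s
Supergeostrophic (V > V_g = 15 m/s), as expected around a high.

19.1 m/s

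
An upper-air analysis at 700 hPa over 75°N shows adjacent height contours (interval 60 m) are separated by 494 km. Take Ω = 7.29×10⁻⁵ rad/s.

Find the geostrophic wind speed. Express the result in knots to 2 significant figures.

16 knots

Coriolis parameter at 75°N:
f = 2Ω sin φ = 2 × 7.29×10⁻⁵ × sin 75° = 1.41×10⁻⁴ s⁻¹
Height gradient: |∂Z/∂n| = 60 m / 494000 m = 1.21×10⁻⁴
On a pressure surface, geostrophic balance gives V_g = (g/f)|∂Z/∂n|:
V_g = 9.81 × 1.21×10⁻⁴ / 1.41×10⁻⁴ = 8.46 m/s
Converting: 8.46 m/s × 1.944 = 16 knots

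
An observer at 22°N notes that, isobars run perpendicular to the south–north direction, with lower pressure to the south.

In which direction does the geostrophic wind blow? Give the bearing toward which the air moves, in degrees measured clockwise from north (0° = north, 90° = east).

The pressure-gradient force points toward the south (bearing 180°).
Geostrophic balance: in the Northern Hemisphere the Coriolis force deflects motion to the right, so the geostrophic wind blows 90° to the right of the pressure-gradient force (low pressure on the left).
Rotating 180° by 90° clockwise gives 270° — the wind blows toward the west.

270°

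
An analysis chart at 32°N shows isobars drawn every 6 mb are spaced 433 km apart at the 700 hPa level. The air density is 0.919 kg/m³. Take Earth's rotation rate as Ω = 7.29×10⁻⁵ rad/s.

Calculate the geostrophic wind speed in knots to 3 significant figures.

37.9 knots

Coriolis parameter at 32°N:
f = 2Ω sin φ = 2 × 7.29×10⁻⁵ × sin 32° = 7.73×10⁻⁵ s⁻¹
Pressure gradient: |∂P/∂n| = 600 Pa / 433000 m = 1.39×10⁻³ Pa/m
Geostrophic balance (pressure-gradient force = Coriolis force):
V_g = (1/(fρ)) |∂P/∂n| = 1.39×10⁻³ / (7.73×10⁻⁵ × 0.919) = 19.5 m/s
Converting: 19.5 m/s × 1.944 = 37.9 knots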